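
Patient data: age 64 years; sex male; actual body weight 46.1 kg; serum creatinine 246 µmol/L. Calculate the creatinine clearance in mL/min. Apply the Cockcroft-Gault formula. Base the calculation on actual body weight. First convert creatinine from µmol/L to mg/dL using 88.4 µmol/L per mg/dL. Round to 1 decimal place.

SCr = 246 / 88.4 = 2.783 mg/dL
CrCl = (140 − 64) × 46.1 / (72 × 2.783) = 3503.6 / 200.38 ≈ 17.5 mL/min

17.5 mL/min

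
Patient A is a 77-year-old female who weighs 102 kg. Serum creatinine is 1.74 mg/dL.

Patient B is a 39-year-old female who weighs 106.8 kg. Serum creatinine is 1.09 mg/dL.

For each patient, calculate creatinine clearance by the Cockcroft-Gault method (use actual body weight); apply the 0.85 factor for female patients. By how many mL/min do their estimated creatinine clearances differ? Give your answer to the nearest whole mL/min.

73 mL/min

Patient A: CrCl = (140 − 77) × 102 / (72 × 1.74) × 0.85 = 6426.0 / 125.28 × 0.85 ≈ 43.6 mL/min
Patient B: CrCl = (140 − 39) × 106.8 / (72 × 1.09) × 0.85 = 10786.8 / 78.48 × 0.85 ≈ 116.8 mL/min
|43.6 − 116.8| = 73.2 mL/min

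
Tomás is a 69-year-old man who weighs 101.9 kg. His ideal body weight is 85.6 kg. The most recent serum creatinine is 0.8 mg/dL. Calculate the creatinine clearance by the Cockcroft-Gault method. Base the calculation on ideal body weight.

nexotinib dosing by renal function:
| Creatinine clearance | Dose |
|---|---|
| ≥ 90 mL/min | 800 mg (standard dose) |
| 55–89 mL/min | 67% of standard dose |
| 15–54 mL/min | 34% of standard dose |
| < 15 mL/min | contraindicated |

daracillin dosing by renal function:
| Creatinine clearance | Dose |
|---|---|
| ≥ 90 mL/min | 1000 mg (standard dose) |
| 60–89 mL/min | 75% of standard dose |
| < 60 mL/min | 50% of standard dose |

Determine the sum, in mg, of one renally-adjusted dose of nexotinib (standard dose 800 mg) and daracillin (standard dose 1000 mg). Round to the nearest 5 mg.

1800 mg

CrCl = (140 − 69) × 85.6 / (72 × 0.8) = 6077.6 / 57.60 ≈ 105.5 mL/min
CrCl ≈ 106 mL/min.
nexotinib: ≥ 90 mL/min → 100% of 800 mg = 800 mg.
daracillin: ≥ 90 mL/min → 100% of 1000 mg = 1000 mg.
Total = 800 + 1000 = 1800 mg.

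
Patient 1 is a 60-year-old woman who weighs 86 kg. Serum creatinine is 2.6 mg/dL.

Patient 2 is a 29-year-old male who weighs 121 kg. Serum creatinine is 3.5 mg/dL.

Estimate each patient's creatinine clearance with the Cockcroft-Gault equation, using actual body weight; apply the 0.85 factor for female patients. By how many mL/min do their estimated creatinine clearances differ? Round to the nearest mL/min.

22 mL/min

Patient 1: CrCl = (140 − 60) × 86 / (72 × 2.6) × 0.85 = 6880.0 / 187.20 × 0.85 ≈ 31.2 mL/min
Patient 2: CrCl = (140 − 29) × 121 / (72 × 3.5) = 13431.0 / 252.00 ≈ 53.3 mL/min
|31.2 − 53.3| = 22.1 mL/min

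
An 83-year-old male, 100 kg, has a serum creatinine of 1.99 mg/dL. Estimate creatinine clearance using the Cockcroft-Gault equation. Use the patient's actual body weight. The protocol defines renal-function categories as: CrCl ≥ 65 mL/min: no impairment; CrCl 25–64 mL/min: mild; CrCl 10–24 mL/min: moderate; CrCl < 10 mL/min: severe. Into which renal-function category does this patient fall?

mild

CrCl = (140 − 83) × 100 / (72 × 1.99) = 5700.0 / 143.28 ≈ 39.8 mL/min
40 mL/min falls in the 'mild' range.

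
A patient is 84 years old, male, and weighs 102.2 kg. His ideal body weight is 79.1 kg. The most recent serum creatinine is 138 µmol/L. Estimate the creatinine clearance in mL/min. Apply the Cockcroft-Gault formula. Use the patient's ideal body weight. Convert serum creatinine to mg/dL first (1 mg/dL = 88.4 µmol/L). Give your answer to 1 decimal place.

SCr = 138 / 88.4 = 1.561 mg/dL
CrCl = (140 − 84) × 79.1 / (72 × 1.561) = 4429.6 / 112.39 ≈ 39.4 mL/min

39.4 mL/min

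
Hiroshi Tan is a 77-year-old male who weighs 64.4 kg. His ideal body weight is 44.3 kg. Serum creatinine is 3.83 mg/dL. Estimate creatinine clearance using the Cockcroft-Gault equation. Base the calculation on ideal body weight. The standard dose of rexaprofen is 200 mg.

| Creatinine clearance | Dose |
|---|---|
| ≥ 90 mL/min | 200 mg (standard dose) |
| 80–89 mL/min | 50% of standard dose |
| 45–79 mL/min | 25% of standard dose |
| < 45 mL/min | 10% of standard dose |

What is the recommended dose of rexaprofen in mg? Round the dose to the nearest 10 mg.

20 mg

CrCl = (140 − 77) × 44.3 / (72 × 3.83) = 2790.9 / 275.76 ≈ 10.1 mL/min
CrCl ≈ 10 mL/min → bracket < 45 mL/min.
10% of 200 mg = 20 mg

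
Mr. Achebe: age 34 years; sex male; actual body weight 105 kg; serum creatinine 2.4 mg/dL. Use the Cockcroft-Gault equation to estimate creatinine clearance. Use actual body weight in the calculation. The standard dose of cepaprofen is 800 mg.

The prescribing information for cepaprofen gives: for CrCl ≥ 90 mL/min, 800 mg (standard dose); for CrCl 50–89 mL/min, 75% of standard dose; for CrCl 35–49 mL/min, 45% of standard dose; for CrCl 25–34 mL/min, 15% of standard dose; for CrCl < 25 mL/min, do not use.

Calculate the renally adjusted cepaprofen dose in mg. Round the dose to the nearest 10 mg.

600 mg

CrCl = (140 − 34) × 105 / (72 × 2.4) = 11130.0 / 172.80 ≈ 64.4 mL/min
CrCl ≈ 64 mL/min → bracket 50–89 mL/min.
75% of 800 mg = 600 mg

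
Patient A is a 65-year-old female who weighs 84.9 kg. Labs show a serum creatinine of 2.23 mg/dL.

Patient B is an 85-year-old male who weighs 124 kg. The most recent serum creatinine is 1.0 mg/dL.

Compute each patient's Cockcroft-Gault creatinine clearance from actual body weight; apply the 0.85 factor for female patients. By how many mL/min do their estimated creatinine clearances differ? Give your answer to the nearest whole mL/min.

61 mL/min

Patient A: CrCl = (140 − 65) × 84.9 / (72 × 2.23) × 0.85 = 6367.5 / 160.56 × 0.85 ≈ 33.7 mL/min
Patient B: CrCl = (140 − 85) × 124 / (72 × 1) = 6820.0 / 72.00 ≈ 94.7 mL/min
|33.7 − 94.7| = 61.0 mL/min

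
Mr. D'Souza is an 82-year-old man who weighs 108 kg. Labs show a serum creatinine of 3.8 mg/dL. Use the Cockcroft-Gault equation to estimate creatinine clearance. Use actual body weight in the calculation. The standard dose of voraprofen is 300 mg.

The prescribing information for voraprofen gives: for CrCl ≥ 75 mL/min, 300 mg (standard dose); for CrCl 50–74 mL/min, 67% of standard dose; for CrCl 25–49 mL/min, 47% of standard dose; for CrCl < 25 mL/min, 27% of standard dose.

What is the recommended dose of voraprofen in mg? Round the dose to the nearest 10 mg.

CrCl = (140 − 82) × 108 / (72 × 3.8) = 6264.0 / 273.60 ≈ 22.9 mL/min
CrCl ≈ 23 mL/min → bracket < 25 mL/min.
27% of 300 mg = 81 mg → 80 mg

80 mg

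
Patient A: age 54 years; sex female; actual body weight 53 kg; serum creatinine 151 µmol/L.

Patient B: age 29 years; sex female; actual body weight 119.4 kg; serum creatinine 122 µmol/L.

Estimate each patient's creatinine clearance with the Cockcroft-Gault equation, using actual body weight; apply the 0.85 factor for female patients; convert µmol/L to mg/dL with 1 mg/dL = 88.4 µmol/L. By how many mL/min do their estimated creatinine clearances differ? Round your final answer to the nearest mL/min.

82 mL/min

Patient A: SCr = 151 / 88.4 = 1.708 mg/dL
Patient A: CrCl = (140 − 54) × 53 / (72 × 1.708) × 0.85 = 4558.0 / 122.98 × 0.85 ≈ 31.5 mL/min
Patient B: SCr = 122 / 88.4 = 1.38 mg/dL
Patient B: CrCl = (140 − 29) × 119.4 / (72 × 1.38) × 0.85 = 13253.4 / 99.36 × 0.85 ≈ 113.4 mL/min
|31.5 − 113.4| = 81.9 mL/min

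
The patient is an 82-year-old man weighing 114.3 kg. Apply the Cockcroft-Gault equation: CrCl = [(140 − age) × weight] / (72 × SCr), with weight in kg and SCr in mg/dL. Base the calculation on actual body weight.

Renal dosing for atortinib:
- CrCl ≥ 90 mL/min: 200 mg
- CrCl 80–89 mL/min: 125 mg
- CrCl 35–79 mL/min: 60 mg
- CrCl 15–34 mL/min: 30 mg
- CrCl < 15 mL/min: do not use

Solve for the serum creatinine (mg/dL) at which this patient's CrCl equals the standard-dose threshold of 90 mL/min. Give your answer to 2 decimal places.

Standard dose requires CrCl ≥ 90 mL/min.
Set (140 − 82) × 114.3 / (72 × SCr) = 90
SCr = (140 − 82) × 114.3 / (72 × 90) = 1.023 mg/dL

1.02 mg/dL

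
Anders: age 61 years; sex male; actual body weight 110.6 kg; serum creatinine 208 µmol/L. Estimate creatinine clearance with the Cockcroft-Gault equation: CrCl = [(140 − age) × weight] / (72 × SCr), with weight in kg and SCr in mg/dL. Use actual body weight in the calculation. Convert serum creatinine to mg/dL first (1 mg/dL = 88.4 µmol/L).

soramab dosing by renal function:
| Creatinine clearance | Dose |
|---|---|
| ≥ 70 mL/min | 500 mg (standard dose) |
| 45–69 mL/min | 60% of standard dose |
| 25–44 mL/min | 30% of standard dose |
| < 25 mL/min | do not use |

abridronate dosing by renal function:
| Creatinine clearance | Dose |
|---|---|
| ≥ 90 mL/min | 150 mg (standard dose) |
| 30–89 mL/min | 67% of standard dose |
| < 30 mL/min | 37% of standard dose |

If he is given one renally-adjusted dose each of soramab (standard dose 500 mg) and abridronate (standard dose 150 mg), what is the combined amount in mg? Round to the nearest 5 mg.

400 mg

SCr = 208 / 88.4 = 2.353 mg/dL
CrCl = (140 − 61) × 110.6 / (72 × 2.353) = 8737.4 / 169.42 ≈ 51.6 mL/min
CrCl ≈ 52 mL/min.
soramab: 45–69 mL/min → 60% of 500 mg = 300 mg.
abridronate: 30–89 mL/min → 67% of 150 mg = 100.5 mg.
Total = 300 + 100.5 = 400.5 mg.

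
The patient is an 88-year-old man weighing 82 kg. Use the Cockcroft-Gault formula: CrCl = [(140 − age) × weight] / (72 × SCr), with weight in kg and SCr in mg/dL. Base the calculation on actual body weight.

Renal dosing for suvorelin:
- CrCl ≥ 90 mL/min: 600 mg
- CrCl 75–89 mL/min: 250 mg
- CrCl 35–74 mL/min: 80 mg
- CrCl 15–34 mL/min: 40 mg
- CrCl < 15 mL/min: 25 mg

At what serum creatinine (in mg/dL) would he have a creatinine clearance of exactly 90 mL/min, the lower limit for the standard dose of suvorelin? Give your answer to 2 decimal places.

0.66 mg/dL

Standard dose requires CrCl ≥ 90 mL/min.
Set (140 − 88) × 82 / (72 × SCr) = 90
SCr = (140 − 88) × 82 / (72 × 90) = 0.658 mg/dL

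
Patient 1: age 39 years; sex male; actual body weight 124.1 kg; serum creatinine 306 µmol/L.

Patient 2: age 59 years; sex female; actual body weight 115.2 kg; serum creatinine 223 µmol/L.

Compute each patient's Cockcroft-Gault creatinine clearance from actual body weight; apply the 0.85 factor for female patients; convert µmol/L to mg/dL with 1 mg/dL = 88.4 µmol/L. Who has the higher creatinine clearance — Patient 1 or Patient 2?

Patient 1

Patient 1: SCr = 306 / 88.4 = 3.462 mg/dL
Patient 1: CrCl = (140 − 39) × 124.1 / (72 × 3.462) = 12534.1 / 249.26 ≈ 50.3 mL/min
Patient 2: SCr = 223 / 88.4 = 2.523 mg/dL
Patient 2: CrCl = (140 − 59) × 115.2 / (72 × 2.523) × 0.85 = 9331.2 / 181.66 × 0.85 ≈ 43.7 mL/min
50.3 vs 43.7 mL/min → Patient 1 is higher.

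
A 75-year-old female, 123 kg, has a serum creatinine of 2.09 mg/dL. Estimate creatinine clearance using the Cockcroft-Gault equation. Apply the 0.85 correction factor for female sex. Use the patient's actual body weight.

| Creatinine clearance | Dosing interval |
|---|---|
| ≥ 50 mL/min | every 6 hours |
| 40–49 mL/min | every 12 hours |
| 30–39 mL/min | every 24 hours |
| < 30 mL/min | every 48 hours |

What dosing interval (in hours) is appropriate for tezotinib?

every 12 hours

CrCl = (140 − 75) × 123 / (72 × 2.09) × 0.85 = 7995.0 / 150.48 × 0.85 ≈ 45.2 mL/min
CrCl ≈ 45 mL/min → bracket 40–49 mL/min → every 12 hours.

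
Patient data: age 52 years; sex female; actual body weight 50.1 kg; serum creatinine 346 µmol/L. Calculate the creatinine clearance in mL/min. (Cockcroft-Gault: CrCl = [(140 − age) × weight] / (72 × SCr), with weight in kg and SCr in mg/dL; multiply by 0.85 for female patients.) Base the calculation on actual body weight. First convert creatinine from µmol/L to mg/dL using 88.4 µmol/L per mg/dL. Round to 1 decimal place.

13.3 mL/min

SCr = 346 / 88.4 = 3.914 mg/dL
CrCl = (140 − 52) × 50.1 / (72 × 3.914) × 0.85 = 4408.8 / 281.81 × 0.85 ≈ 13.3 mL/min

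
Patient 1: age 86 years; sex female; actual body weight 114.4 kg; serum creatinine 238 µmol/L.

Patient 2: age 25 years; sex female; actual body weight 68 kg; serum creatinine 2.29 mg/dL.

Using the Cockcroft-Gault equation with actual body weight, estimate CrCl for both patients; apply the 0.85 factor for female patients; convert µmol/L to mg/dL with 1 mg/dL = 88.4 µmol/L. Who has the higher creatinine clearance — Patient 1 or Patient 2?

Patient 1: SCr = 238 / 88.4 = 2.692 mg/dL
Patient 1: CrCl = (140 − 86) × 114.4 / (72 × 2.692) × 0.85 = 6177.6 / 193.82 × 0.85 ≈ 27.1 mL/min
Patient 2: CrCl = (140 − 25) × 68 / (72 × 2.29) × 0.85 = 7820.0 / 164.88 × 0.85 ≈ 40.3 mL/min
27.1 vs 40.3 mL/min → Patient 2 is higher.

Patient 2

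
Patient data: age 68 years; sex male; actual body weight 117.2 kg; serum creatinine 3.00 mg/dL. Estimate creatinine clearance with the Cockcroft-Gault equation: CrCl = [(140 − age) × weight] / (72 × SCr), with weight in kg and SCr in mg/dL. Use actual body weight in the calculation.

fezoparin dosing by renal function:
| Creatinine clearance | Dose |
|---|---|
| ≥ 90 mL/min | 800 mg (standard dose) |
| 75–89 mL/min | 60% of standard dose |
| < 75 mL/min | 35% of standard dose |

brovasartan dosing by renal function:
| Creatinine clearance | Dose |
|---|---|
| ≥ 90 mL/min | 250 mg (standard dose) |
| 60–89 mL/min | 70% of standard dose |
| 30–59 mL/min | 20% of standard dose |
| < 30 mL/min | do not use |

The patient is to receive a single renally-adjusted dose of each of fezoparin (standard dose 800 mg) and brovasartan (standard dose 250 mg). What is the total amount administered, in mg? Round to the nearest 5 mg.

330 mg

CrCl = (140 − 68) × 117.2 / (72 × 3) = 8438.4 / 216.00 ≈ 39.1 mL/min
CrCl ≈ 39 mL/min.
fezoparin: < 75 mL/min → 35% of 800 mg = 280 mg.
brovasartan: 30–59 mL/min → 20% of 250 mg = 50 mg.
Total = 280 + 50 = 330 mg.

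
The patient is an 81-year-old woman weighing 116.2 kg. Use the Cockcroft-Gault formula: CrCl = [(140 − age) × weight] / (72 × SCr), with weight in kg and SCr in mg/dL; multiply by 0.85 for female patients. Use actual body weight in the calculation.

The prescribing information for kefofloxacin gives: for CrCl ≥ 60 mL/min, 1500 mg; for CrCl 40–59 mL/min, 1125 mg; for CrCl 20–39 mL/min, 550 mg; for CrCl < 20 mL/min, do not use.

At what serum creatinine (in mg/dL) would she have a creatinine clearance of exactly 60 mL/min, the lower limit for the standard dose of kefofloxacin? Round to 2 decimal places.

1.35 mg/dL

Standard dose requires CrCl ≥ 60 mL/min.
Set (140 − 81) × 116.2 × 0.85 / (72 × SCr) = 60
SCr = (140 − 81) × 116.2 × 0.85 / (72 × 60) = 1.349 mg/dL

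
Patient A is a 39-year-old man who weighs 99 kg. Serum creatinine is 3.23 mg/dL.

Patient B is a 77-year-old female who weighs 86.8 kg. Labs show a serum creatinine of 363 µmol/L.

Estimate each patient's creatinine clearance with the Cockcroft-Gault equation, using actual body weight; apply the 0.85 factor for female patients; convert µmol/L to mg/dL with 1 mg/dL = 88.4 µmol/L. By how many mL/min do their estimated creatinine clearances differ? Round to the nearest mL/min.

27 mL/min

Patient A: CrCl = (140 − 39) × 99 / (72 × 3.23) = 9999.0 / 232.56 ≈ 43.0 mL/min
Patient B: SCr = 363 / 88.4 = 4.106 mg/dL
Patient B: CrCl = (140 − 77) × 86.8 / (72 × 4.106) × 0.85 = 5468.4 / 295.63 × 0.85 ≈ 15.7 mL/min
|43.0 − 15.7| = 27.3 mL/min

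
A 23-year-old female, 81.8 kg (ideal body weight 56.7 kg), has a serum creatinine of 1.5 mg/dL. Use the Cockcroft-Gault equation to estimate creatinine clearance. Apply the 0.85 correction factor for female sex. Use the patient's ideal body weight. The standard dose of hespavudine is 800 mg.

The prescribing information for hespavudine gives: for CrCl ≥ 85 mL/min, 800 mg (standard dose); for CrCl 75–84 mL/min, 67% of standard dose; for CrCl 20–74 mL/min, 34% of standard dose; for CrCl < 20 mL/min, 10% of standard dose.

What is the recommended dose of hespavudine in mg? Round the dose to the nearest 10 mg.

270 mg

CrCl = (140 − 23) × 56.7 / (72 × 1.5) × 0.85 = 6633.9 / 108.00 × 0.85 ≈ 52.2 mL/min
CrCl ≈ 52 mL/min → bracket 20–74 mL/min.
34% of 800 mg = 272 mg → 270 mg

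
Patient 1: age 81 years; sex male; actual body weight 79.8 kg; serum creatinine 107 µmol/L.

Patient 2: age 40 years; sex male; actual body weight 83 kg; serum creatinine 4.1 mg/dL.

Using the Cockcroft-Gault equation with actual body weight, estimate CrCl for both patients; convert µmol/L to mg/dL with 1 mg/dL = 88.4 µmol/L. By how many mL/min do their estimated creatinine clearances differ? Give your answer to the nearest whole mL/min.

Patient 1: SCr = 107 / 88.4 = 1.21 mg/dL
Patient 1: CrCl = (140 − 81) × 79.8 / (72 × 1.21) = 4708.2 / 87.12 ≈ 54.0 mL/min
Patient 2: CrCl = (140 − 40) × 83 / (72 × 4.1) = 8300.0 / 295.20 ≈ 28.1 mL/min
|54.0 − 28.1| = 25.9 mL/min

26 mL/min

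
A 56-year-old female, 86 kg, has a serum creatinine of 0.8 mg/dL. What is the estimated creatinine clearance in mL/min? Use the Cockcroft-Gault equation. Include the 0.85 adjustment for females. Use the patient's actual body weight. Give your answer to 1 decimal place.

CrCl = (140 − 56) × 86 / (72 × 0.8) × 0.85 = 7224.0 / 57.60 × 0.85 ≈ 106.6 mL/min

106.6 mL/min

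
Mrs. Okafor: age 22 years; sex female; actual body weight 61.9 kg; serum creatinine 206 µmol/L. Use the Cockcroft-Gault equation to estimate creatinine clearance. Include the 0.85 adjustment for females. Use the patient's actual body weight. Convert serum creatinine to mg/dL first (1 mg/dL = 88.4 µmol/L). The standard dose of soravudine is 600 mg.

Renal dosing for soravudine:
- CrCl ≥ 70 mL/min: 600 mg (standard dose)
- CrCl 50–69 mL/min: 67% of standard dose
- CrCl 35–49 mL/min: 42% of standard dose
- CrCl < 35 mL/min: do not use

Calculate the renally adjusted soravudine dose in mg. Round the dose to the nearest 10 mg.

250 mg

SCr = 206 / 88.4 = 2.33 mg/dL
CrCl = (140 − 22) × 61.9 / (72 × 2.33) × 0.85 = 7304.2 / 167.76 × 0.85 ≈ 37.0 mL/min
CrCl ≈ 37 mL/min → bracket 35–49 mL/min.
42% of 600 mg = 252 mg → 250 mg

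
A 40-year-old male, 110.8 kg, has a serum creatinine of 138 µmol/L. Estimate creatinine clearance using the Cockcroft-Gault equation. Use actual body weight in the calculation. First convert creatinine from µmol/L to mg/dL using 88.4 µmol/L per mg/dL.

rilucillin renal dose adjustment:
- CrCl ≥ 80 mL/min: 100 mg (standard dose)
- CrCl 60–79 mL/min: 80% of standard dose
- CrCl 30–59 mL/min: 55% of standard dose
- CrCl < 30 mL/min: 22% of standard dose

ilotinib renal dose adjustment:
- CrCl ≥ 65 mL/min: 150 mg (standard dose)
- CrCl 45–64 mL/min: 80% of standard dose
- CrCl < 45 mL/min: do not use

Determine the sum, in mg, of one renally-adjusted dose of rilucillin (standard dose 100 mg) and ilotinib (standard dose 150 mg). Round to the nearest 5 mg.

250 mg

SCr = 138 / 88.4 = 1.561 mg/dL
CrCl = (140 − 40) × 110.8 / (72 × 1.561) = 11080.0 / 112.39 ≈ 98.6 mL/min
CrCl ≈ 99 mL/min.
rilucillin: ≥ 80 mL/min → 100% of 100 mg = 100 mg.
ilotinib: ≥ 65 mL/min → 100% of 150 mg = 150 mg.
Total = 100 + 150 = 250 mg.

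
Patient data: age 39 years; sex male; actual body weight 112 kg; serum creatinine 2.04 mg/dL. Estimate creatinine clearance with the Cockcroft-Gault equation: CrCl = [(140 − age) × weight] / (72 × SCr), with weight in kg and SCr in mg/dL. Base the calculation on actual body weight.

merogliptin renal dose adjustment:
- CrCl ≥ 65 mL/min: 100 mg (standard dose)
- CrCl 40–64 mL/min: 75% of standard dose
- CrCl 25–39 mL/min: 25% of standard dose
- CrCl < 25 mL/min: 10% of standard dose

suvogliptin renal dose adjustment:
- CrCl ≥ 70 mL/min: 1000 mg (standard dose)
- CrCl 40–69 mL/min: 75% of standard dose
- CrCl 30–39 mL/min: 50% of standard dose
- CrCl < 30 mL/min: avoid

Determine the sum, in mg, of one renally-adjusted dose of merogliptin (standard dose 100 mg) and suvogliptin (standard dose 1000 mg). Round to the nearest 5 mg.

CrCl = (140 − 39) × 112 / (72 × 2.04) = 11312.0 / 146.88 ≈ 77.0 mL/min
CrCl ≈ 77 mL/min.
merogliptin: ≥ 65 mL/min → 100% of 100 mg = 100 mg.
suvogliptin: ≥ 70 mL/min → 100% of 1000 mg = 1000 mg.
Total = 100 + 1000 = 1100 mg.

1100 mg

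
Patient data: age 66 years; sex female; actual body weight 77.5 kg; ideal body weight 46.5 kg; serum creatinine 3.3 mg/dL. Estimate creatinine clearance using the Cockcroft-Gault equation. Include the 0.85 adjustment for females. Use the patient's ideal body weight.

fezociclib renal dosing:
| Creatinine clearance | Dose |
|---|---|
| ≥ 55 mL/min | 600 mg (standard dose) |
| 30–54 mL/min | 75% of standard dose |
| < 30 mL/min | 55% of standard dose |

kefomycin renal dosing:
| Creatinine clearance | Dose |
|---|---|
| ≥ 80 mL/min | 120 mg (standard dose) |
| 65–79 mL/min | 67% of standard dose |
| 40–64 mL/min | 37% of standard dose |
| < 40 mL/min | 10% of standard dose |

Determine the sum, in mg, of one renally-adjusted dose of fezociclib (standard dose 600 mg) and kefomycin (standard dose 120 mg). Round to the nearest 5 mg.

340 mg

CrCl = (140 − 66) × 46.5 / (72 × 3.3) × 0.85 = 3441.0 / 237.60 × 0.85 ≈ 12.3 mL/min
CrCl ≈ 12 mL/min.
fezociclib: < 30 mL/min → 55% of 600 mg = 330 mg.
kefomycin: < 40 mL/min → 10% of 120 mg = 12 mg.
Total = 330 + 12 = 342 mg.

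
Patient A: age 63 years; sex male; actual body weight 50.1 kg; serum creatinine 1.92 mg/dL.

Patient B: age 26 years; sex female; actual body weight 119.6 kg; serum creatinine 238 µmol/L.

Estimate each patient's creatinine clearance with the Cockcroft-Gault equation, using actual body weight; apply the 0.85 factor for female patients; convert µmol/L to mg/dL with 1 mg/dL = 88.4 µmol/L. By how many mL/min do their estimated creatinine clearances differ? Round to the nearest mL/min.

32 mL/min

Patient A: CrCl = (140 − 63) × 50.1 / (72 × 1.92) = 3857.7 / 138.24 ≈ 27.9 mL/min
Patient B: SCr = 238 / 88.4 = 2.692 mg/dL
Patient B: CrCl = (140 − 26) × 119.6 / (72 × 2.692) × 0.85 = 13634.4 / 193.82 × 0.85 ≈ 59.8 mL/min
|27.9 − 59.8| = 31.9 mL/min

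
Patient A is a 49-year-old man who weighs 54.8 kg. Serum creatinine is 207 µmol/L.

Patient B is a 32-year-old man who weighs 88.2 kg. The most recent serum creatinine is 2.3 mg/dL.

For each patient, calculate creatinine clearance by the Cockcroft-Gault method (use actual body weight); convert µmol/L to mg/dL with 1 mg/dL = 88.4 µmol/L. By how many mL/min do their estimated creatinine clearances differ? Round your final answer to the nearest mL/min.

Patient A: SCr = 207 / 88.4 = 2.342 mg/dL
Patient A: CrCl = (140 − 49) × 54.8 / (72 × 2.342) = 4986.8 / 168.62 ≈ 29.6 mL/min
Patient B: CrCl = (140 − 32) × 88.2 / (72 × 2.3) = 9525.6 / 165.60 ≈ 57.5 mL/min
|29.6 − 57.5| = 27.9 mL/min

28 mL/min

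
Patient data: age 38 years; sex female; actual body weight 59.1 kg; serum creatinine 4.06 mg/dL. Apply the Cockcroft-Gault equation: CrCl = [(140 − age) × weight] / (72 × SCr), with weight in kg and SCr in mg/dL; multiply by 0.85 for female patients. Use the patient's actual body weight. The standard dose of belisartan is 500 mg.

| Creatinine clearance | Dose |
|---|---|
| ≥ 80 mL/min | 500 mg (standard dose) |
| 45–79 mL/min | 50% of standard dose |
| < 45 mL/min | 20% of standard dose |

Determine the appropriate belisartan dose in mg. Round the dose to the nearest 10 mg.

CrCl = (140 − 38) × 59.1 / (72 × 4.06) × 0.85 = 6028.2 / 292.32 × 0.85 ≈ 17.5 mL/min
CrCl ≈ 18 mL/min → bracket < 45 mL/min.
20% of 500 mg = 100 mg

100 mg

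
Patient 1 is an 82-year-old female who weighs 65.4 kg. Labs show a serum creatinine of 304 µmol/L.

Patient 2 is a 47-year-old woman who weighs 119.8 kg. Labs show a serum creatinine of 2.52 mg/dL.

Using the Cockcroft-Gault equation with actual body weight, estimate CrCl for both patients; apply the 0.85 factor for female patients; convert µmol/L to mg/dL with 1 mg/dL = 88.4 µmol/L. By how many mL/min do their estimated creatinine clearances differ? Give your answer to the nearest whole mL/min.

39 mL/min

Patient 1: SCr = 304 / 88.4 = 3.439 mg/dL
Patient 1: CrCl = (140 − 82) × 65.4 / (72 × 3.439) × 0.85 = 3793.2 / 247.61 × 0.85 ≈ 13.0 mL/min
Patient 2: CrCl = (140 − 47) × 119.8 / (72 × 2.52) × 0.85 = 11141.4 / 181.44 × 0.85 ≈ 52.2 mL/min
|13.0 − 52.2| = 39.2 mL/min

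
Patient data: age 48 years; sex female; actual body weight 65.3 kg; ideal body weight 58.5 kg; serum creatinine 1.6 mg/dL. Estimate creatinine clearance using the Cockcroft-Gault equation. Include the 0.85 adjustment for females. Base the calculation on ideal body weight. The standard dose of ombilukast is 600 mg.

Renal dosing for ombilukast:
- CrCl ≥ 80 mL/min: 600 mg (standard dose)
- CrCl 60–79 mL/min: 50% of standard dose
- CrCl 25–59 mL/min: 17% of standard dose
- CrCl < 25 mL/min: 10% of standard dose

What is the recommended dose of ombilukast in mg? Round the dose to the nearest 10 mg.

100 mg

CrCl = (140 − 48) × 58.5 / (72 × 1.6) × 0.85 = 5382.0 / 115.20 × 0.85 ≈ 39.7 mL/min
CrCl ≈ 40 mL/min → bracket 25–59 mL/min.
17% of 600 mg = 102 mg → 100 mg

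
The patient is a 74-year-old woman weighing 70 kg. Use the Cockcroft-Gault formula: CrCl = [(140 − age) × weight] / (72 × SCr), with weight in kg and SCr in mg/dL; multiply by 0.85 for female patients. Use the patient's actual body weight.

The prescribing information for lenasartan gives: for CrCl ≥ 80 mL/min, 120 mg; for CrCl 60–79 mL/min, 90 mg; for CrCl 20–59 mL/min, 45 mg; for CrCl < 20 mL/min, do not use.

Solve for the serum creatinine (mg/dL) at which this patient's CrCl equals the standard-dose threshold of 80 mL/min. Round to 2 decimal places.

0.68 mg/dL

Standard dose requires CrCl ≥ 80 mL/min.
Set (140 − 74) × 70 × 0.85 / (72 × SCr) = 80
SCr = (140 − 74) × 70 × 0.85 / (72 × 80) = 0.682 mg/dL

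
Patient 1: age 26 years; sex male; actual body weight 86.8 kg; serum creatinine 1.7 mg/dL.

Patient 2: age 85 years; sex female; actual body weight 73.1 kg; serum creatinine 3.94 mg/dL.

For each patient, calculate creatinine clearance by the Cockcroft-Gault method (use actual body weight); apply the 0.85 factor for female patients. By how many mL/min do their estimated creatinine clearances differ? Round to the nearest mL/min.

Patient 1: CrCl = (140 − 26) × 86.8 / (72 × 1.7) = 9895.2 / 122.40 ≈ 80.8 mL/min
Patient 2: CrCl = (140 − 85) × 73.1 / (72 × 3.94) × 0.85 = 4020.5 / 283.68 × 0.85 ≈ 12.0 mL/min
|80.8 − 12.0| = 68.8 mL/min

69 mL/min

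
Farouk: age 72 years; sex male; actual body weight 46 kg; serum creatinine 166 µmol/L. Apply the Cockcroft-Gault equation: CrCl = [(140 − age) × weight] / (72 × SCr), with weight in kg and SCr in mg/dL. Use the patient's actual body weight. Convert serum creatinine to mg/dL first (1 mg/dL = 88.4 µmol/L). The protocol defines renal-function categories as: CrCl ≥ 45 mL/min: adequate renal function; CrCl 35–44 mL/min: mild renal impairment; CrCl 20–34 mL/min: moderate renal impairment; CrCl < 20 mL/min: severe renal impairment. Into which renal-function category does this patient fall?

SCr = 166 / 88.4 = 1.878 mg/dL
CrCl = (140 − 72) × 46 / (72 × 1.878) = 3128.0 / 135.22 ≈ 23.1 mL/min
23 mL/min falls in the 'moderate renal impairment' range.

moderate renal impairment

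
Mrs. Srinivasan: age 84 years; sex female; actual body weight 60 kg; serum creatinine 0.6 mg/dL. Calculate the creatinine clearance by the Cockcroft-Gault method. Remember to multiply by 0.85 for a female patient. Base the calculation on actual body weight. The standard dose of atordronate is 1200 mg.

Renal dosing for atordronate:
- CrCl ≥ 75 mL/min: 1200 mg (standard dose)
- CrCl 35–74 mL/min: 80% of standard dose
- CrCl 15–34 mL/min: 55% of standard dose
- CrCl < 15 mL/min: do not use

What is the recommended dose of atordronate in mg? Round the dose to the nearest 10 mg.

CrCl = (140 − 84) × 60 / (72 × 0.6) × 0.85 = 3360.0 / 43.20 × 0.85 ≈ 66.1 mL/min
CrCl ≈ 66 mL/min → bracket 35–74 mL/min.
80% of 1200 mg = 960 mg

960 mg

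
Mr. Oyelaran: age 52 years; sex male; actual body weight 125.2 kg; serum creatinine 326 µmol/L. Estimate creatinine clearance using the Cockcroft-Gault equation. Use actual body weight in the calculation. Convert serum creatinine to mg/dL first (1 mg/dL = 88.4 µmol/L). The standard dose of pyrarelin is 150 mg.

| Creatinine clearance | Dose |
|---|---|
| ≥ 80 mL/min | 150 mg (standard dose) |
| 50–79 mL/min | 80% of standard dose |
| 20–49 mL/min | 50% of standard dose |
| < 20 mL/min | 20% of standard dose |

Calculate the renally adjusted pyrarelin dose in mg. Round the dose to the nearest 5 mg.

SCr = 326 / 88.4 = 3.688 mg/dL
CrCl = (140 − 52) × 125.2 / (72 × 3.688) = 11017.6 / 265.54 ≈ 41.5 mL/min
CrCl ≈ 41 mL/min → bracket 20–49 mL/min.
50% of 150 mg = 75 mg

75 mg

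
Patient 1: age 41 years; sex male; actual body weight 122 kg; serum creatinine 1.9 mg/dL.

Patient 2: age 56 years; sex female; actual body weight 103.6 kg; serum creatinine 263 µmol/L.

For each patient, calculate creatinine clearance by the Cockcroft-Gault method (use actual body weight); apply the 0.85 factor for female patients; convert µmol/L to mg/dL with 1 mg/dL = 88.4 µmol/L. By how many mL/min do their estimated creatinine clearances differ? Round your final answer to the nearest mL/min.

54 mL/min

Patient 1: CrCl = (140 − 41) × 122 / (72 × 1.9) = 12078.0 / 136.80 ≈ 88.3 mL/min
Patient 2: SCr = 263 / 88.4 = 2.975 mg/dL
Patient 2: CrCl = (140 − 56) × 103.6 / (72 × 2.975) × 0.85 = 8702.4 / 214.20 × 0.85 ≈ 34.5 mL/min
|88.3 − 34.5| = 53.8 mL/min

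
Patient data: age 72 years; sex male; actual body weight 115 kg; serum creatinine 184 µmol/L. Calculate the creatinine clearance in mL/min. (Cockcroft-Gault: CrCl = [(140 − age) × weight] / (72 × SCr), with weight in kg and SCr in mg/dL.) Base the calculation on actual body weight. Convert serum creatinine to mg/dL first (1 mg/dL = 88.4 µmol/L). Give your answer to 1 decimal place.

52.2 mL/min

SCr = 184 / 88.4 = 2.081 mg/dL
CrCl = (140 − 72) × 115 / (72 × 2.081) = 7820.0 / 149.83 ≈ 52.2 mL/min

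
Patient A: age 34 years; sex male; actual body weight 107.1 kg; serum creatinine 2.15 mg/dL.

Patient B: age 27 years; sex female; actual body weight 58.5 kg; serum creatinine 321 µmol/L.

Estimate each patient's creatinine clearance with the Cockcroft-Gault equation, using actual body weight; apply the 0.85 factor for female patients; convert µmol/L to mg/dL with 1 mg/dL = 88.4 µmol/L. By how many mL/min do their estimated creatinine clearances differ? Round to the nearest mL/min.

Patient A: CrCl = (140 − 34) × 107.1 / (72 × 2.15) = 11352.6 / 154.80 ≈ 73.3 mL/min
Patient B: SCr = 321 / 88.4 = 3.631 mg/dL
Patient B: CrCl = (140 − 27) × 58.5 / (72 × 3.631) × 0.85 = 6610.5 / 261.43 × 0.85 ≈ 21.5 mL/min
|73.3 − 21.5| = 51.8 mL/min

52 mL/min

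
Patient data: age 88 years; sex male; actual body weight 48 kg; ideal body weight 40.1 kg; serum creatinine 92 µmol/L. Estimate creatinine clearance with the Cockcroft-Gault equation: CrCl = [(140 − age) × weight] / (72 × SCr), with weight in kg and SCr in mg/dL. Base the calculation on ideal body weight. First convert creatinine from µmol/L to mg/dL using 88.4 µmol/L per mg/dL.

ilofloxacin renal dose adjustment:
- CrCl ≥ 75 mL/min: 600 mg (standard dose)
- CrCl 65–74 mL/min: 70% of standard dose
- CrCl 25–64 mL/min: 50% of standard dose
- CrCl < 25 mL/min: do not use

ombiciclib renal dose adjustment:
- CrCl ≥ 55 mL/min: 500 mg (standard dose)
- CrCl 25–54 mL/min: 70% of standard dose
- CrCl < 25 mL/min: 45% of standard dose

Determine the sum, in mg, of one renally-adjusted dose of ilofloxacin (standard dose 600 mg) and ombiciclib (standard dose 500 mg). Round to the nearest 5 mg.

SCr = 92 / 88.4 = 1.041 mg/dL
CrCl = (140 − 88) × 40.1 / (72 × 1.041) = 2085.2 / 74.95 ≈ 27.8 mL/min
CrCl ≈ 28 mL/min.
ilofloxacin: 25–64 mL/min → 50% of 600 mg = 300 mg.
ombiciclib: 25–54 mL/min → 70% of 500 mg = 350 mg.
Total = 300 + 350 = 650 mg.

650 mg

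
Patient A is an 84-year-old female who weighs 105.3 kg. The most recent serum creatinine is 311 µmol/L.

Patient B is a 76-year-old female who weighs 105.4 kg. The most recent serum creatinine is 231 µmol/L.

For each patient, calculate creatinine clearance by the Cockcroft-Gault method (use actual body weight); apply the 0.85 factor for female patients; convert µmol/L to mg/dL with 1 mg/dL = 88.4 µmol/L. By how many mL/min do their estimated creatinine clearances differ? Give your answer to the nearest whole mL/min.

Patient A: SCr = 311 / 88.4 = 3.518 mg/dL
Patient A: CrCl = (140 − 84) × 105.3 / (72 × 3.518) × 0.85 = 5896.8 / 253.30 × 0.85 ≈ 19.8 mL/min
Patient B: SCr = 231 / 88.4 = 2.613 mg/dL
Patient B: CrCl = (140 − 76) × 105.4 / (72 × 2.613) × 0.85 = 6745.6 / 188.14 × 0.85 ≈ 30.5 mL/min
|19.8 − 30.5| = 10.7 mL/min

11 mL/min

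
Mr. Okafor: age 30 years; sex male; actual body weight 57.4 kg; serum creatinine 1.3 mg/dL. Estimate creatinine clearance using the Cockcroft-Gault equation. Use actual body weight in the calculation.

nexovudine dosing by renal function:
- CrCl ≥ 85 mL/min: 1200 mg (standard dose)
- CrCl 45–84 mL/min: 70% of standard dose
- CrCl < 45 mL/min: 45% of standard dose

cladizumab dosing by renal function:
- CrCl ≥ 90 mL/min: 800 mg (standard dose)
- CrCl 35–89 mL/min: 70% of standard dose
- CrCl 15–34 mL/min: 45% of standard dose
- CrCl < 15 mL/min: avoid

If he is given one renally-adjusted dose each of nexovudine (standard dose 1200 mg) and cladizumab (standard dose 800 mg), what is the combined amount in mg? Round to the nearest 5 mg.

CrCl = (140 − 30) × 57.4 / (72 × 1.3) = 6314.0 / 93.60 ≈ 67.5 mL/min
CrCl ≈ 67 mL/min.
nexovudine: 45–84 mL/min → 70% of 1200 mg = 840 mg.
cladizumab: 35–89 mL/min → 70% of 800 mg = 560 mg.
Total = 840 + 560 = 1400 mg.

1400 mg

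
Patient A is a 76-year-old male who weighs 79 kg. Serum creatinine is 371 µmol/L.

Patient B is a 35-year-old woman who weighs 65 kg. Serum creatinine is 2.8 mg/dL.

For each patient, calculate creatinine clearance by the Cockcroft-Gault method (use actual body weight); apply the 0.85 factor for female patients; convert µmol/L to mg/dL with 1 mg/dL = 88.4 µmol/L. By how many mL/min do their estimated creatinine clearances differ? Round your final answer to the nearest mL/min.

12 mL/min

Patient A: SCr = 371 / 88.4 = 4.197 mg/dL
Patient A: CrCl = (140 − 76) × 79 / (72 × 4.197) = 5056.0 / 302.18 ≈ 16.7 mL/min
Patient B: CrCl = (140 − 35) × 65 / (72 × 2.8) × 0.85 = 6825.0 / 201.60 × 0.85 ≈ 28.8 mL/min
|16.7 − 28.8| = 12.1 mL/min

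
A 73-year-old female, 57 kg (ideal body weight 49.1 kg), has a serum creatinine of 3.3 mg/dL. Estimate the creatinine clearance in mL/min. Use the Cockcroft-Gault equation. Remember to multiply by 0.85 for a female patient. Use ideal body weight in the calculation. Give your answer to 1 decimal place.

CrCl = (140 − 73) × 49.1 / (72 × 3.3) × 0.85 = 3289.7 / 237.60 × 0.85 ≈ 11.8 mL/min

11.8 mL/min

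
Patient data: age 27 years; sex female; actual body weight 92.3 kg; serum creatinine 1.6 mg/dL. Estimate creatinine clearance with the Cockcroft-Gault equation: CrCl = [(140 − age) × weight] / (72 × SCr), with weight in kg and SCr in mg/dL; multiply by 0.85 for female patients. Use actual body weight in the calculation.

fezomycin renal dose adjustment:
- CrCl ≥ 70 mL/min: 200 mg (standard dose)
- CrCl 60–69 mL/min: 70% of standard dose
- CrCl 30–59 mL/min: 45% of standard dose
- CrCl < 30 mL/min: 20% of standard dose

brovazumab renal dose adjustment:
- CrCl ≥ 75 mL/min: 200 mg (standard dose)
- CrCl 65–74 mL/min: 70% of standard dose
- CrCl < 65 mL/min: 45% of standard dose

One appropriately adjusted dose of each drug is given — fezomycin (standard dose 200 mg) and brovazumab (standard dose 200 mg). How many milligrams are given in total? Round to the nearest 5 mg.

400 mg

CrCl = (140 − 27) × 92.3 / (72 × 1.6) × 0.85 = 10429.9 / 115.20 × 0.85 ≈ 77.0 mL/min
CrCl ≈ 77 mL/min.
fezomycin: ≥ 70 mL/min → 100% of 200 mg = 200 mg.
brovazumab: ≥ 75 mL/min → 100% of 200 mg = 200 mg.
Total = 200 + 200 = 400 mg.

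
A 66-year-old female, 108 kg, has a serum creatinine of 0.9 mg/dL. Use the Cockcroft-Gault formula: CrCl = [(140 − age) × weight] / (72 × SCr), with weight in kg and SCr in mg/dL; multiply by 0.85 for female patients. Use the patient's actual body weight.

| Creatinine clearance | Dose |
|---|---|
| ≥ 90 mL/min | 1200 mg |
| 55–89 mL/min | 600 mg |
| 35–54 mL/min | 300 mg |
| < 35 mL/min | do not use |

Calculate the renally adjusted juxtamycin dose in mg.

1200 mg

CrCl = (140 − 66) × 108 / (72 × 0.9) × 0.85 = 7992.0 / 64.80 × 0.85 ≈ 104.8 mL/min
CrCl ≈ 105 mL/min → bracket ≥ 90 mL/min.
Dose for this bracket: 1200 mg.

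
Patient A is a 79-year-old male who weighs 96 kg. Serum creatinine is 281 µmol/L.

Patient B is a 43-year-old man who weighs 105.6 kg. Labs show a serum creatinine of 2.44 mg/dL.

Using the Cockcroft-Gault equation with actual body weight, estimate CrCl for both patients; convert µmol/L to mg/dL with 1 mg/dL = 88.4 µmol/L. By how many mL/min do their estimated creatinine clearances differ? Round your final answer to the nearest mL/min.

Patient A: SCr = 281 / 88.4 = 3.179 mg/dL
Patient A: CrCl = (140 − 79) × 96 / (72 × 3.179) = 5856.0 / 228.89 ≈ 25.6 mL/min
Patient B: CrCl = (140 − 43) × 105.6 / (72 × 2.44) = 10243.2 / 175.68 ≈ 58.3 mL/min
|25.6 − 58.3| = 32.7 mL/min

33 mL/min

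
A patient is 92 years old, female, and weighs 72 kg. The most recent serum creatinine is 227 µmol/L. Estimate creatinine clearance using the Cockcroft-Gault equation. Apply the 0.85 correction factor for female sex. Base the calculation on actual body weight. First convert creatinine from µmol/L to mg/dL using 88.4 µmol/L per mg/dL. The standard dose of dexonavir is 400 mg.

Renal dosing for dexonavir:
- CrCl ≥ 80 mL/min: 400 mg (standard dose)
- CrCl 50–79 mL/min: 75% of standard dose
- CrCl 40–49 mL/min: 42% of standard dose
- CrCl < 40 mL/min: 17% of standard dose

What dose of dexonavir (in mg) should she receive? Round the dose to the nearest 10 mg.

SCr = 227 / 88.4 = 2.568 mg/dL
CrCl = (140 − 92) × 72 / (72 × 2.568) × 0.85 = 3456.0 / 184.90 × 0.85 ≈ 15.9 mL/min
CrCl ≈ 16 mL/min → bracket < 40 mL/min.
17% of 400 mg = 68 mg → 70 mg

70 mg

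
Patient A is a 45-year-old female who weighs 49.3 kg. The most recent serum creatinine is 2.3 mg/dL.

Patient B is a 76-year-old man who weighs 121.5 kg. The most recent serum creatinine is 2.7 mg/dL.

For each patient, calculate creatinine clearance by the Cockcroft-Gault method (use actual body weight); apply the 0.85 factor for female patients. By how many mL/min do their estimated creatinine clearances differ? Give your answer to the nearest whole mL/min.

16 mL/min

Patient A: CrCl = (140 − 45) × 49.3 / (72 × 2.3) × 0.85 = 4683.5 / 165.60 × 0.85 ≈ 24.0 mL/min
Patient B: CrCl = (140 − 76) × 121.5 / (72 × 2.7) = 7776.0 / 194.40 ≈ 40.0 mL/min
|24.0 − 40.0| = 16.0 mL/min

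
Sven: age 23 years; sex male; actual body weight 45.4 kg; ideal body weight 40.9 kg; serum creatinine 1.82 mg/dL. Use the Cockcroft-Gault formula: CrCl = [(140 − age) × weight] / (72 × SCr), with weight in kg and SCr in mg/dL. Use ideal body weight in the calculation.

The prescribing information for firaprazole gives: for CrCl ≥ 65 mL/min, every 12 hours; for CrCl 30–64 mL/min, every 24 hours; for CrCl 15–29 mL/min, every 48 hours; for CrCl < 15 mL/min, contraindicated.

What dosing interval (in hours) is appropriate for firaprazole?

CrCl = (140 − 23) × 40.9 / (72 × 1.82) = 4785.3 / 131.04 ≈ 36.5 mL/min
CrCl ≈ 37 mL/min → bracket 30–64 mL/min → every 24 hours.

every 24 hours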